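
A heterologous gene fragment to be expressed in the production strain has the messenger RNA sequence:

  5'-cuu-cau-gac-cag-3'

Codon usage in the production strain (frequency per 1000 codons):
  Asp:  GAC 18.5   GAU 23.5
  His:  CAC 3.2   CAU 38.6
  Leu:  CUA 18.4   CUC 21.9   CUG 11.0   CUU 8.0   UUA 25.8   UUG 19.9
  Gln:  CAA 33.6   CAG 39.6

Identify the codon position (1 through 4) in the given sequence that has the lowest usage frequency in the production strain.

Codon 1 CUU (Leu): 8.0 per 1000.
Codon 2 CAU (His): 38.6 per 1000.
Codon 3 GAC (Asp): 18.5 per 1000.
Codon 4 CAG (Gln): 39.6 per 1000.
Lowest frequency is 8.0 at codon 1.

1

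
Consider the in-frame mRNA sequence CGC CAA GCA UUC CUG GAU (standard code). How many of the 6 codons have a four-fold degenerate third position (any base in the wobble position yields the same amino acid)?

3

Codon 1 CGC (Arg): third position 4-fold.
Codon 2 CAA (Gln): third position 2-fold.
Codon 3 GCA (Ala): third position 4-fold.
Codon 4 UUC (Phe): third position 2-fold.
Codon 5 CUG (Leu): third position 4-fold.
Codon 6 GAU (Asp): third position 2-fold.
Four-fold degenerate third positions: 3.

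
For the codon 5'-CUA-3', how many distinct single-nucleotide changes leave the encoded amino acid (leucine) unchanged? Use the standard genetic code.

4

Position 1: UUA → 1 synonymous.
Position 2: none → 0 synonymous.
Position 3: CUU, CUC, CUG → 3 synonymous.
Total: 1 + 0 + 3 = 4.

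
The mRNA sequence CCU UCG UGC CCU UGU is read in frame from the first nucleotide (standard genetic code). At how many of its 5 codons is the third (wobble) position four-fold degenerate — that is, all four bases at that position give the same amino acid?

Codon 1 CCU (Pro): third position 4-fold.
Codon 2 UCG (Ser): third position 4-fold.
Codon 3 UGC (Cys): third position 2-fold.
Codon 4 CCU (Pro): third position 4-fold.
Codon 5 UGU (Cys): third position 2-fold.
Four-fold degenerate third positions: 3.

3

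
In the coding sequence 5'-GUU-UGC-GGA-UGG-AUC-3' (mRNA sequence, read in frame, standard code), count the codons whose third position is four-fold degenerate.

Codon 1 GUU (Val): third position 4-fold.
Codon 2 UGC (Cys): third position 2-fold.
Codon 3 GGA (Gly): third position 4-fold.
Codon 4 UGG (Trp): third position 1-fold.
Codon 5 AUC (Ile): third position 3-fold.
Four-fold degenerate third positions: 2.

2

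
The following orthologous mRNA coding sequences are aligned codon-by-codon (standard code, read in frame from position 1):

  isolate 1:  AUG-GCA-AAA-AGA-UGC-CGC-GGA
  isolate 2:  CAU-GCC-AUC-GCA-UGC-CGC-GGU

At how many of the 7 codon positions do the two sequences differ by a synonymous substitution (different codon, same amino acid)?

2

Codon 1: AUG Met / CAU His — nonsynonymous.
Codon 2: GCA Ala / GCC Ala — synonymous.
Codon 3: AAA Lys / AUC Ile — nonsynonymous.
Codon 4: AGA Arg / GCA Ala — nonsynonymous.
Codon 5: UGC Cys / UGC Cys — identical.
Codon 6: CGC Arg / CGC Arg — identical.
Codon 7: GGA Gly / GGU Gly — synonymous.
Synonymous differences: 2.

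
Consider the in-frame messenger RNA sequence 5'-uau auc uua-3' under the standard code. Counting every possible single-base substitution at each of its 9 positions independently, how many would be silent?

Codon 1 (UAU, Tyr): 1 synonymous substitution.
Codon 2 (AUC, Ile): 2 synonymous substitutions.
Codon 3 (UUA, Leu): 2 synonymous substitutions.
Total: 1 + 2 + 2 = 5.

5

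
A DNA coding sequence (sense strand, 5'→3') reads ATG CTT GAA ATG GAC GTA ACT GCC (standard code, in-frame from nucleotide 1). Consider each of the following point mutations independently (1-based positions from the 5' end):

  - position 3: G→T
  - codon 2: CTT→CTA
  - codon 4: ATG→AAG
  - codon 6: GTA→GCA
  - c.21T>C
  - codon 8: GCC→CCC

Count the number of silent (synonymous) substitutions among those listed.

Codon 1: ATG (Met) → ATT (Ile) — missense.
Codon 2: CTT (Leu) → CTA (Leu) — synonymous.
Codon 4: ATG (Met) → AAG (Lys) — missense.
Codon 6: GTA (Val) → GCA (Ala) — missense.
Codon 7: ACT (Thr) → ACC (Thr) — synonymous.
Codon 8: GCC (Ala) → CCC (Pro) — missense.
Synonymous: 2 of 6.

2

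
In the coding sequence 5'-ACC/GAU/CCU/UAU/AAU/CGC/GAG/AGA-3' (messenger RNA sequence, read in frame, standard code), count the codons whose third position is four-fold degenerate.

3

Codon 1 ACC (Thr): third position 4-fold.
Codon 2 GAU (Asp): third position 2-fold.
Codon 3 CCU (Pro): third position 4-fold.
Codon 4 UAU (Tyr): third position 2-fold.
Codon 5 AAU (Asn): third position 2-fold.
Codon 6 CGC (Arg): third position 4-fold.
Codon 7 GAG (Glu): third position 2-fold.
Codon 8 AGA (Arg): third position 2-fold.
Four-fold degenerate third positions: 3.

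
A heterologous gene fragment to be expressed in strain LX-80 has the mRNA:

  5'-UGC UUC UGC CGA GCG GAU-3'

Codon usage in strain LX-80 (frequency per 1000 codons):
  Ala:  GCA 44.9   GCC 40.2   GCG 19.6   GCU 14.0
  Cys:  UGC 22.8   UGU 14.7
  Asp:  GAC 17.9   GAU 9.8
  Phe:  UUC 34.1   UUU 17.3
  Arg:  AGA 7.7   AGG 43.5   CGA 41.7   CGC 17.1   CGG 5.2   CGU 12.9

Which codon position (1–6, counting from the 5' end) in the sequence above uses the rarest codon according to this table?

Codon 1 UGC (Cys): 22.8 per 1000.
Codon 2 UUC (Phe): 34.1 per 1000.
Codon 3 UGC (Cys): 22.8 per 1000.
Codon 4 CGA (Arg): 41.7 per 1000.
Codon 5 GCG (Ala): 19.6 per 1000.
Codon 6 GAU (Asp): 9.8 per 1000.
Lowest frequency is 9.8 at codon 6.

6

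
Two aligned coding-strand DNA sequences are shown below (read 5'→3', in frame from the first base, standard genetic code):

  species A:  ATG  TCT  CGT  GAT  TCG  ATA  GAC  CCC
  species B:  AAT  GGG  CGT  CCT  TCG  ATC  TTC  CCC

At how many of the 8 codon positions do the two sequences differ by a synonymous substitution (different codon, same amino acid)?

Codon 1: ATG Met / AAT Asn — nonsynonymous.
Codon 2: TCT Ser / GGG Gly — nonsynonymous.
Codon 3: CGT Arg / CGT Arg — identical.
Codon 4: GAT Asp / CCT Pro — nonsynonymous.
Codon 5: TCG Ser / TCG Ser — identical.
Codon 6: ATA Ile / ATC Ile — synonymous.
Codon 7: GAC Asp / TTC Phe — nonsynonymous.
Codon 8: CCC Pro / CCC Pro — identical.
Synonymous differences: 1.

1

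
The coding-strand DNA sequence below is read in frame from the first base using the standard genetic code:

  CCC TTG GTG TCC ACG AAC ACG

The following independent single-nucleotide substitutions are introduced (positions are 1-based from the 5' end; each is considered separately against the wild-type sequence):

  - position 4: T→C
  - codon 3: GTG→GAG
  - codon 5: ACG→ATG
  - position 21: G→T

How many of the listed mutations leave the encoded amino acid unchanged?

Codon 2: TTG (Leu) → CTG (Leu) — synonymous.
Codon 3: GTG (Val) → GAG (Glu) — missense.
Codon 5: ACG (Thr) → ATG (Met) — missense.
Codon 7: ACG (Thr) → ACT (Thr) — synonymous.
Synonymous: 2 of 4.

2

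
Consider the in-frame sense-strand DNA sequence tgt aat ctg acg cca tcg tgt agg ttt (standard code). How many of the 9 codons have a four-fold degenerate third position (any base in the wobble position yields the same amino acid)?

4

Codon 1 TGT (Cys): third position 2-fold.
Codon 2 AAT (Asn): third position 2-fold.
Codon 3 CTG (Leu): third position 4-fold.
Codon 4 ACG (Thr): third position 4-fold.
Codon 5 CCA (Pro): third position 4-fold.
Codon 6 TCG (Ser): third position 4-fold.
Codon 7 TGT (Cys): third position 2-fold.
Codon 8 AGG (Arg): third position 2-fold.
Codon 9 TTT (Phe): third position 2-fold.
Four-fold degenerate third positions: 4.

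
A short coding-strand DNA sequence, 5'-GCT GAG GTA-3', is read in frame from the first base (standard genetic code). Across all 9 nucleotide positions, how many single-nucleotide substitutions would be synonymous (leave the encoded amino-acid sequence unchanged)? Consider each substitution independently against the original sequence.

7

Codon 1 (GCT, Ala): 3 synonymous substitutions.
Codon 2 (GAG, Glu): 1 synonymous substitution.
Codon 3 (GTA, Val): 3 synonymous substitutions.
Total: 3 + 1 + 3 = 7.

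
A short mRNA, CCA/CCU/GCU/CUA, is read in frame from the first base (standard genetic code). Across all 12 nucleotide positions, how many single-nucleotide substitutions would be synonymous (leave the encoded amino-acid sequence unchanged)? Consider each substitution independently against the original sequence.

Codon 1 (CCA, Pro): 3 synonymous substitutions.
Codon 2 (CCU, Pro): 3 synonymous substitutions.
Codon 3 (GCU, Ala): 3 synonymous substitutions.
Codon 4 (CUA, Leu): 4 synonymous substitutions.
Total: 3 + 3 + 3 + 4 = 13.

13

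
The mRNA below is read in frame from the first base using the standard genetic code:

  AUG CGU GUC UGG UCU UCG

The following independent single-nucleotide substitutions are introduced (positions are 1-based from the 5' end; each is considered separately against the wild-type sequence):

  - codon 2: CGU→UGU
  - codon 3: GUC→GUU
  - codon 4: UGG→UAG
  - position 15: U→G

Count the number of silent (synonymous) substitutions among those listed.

2

Codon 2: CGU (Arg) → UGU (Cys) — missense.
Codon 3: GUC (Val) → GUU (Val) — synonymous.
Codon 4: UGG (Trp) → UAG (Stop) — nonsense.
Codon 5: UCU (Ser) → UCG (Ser) — synonymous.
Synonymous: 2 of 4.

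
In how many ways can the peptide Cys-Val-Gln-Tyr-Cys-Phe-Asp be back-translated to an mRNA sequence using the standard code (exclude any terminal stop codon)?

Cys: 2 codons.
Val: 4 codons.
Gln: 2 codons.
Tyr: 2 codons.
Cys: 2 codons.
Phe: 2 codons.
Asp: 2 codons.
2 × 4 × 2 × 2 × 2 × 2 × 2 = 256.

256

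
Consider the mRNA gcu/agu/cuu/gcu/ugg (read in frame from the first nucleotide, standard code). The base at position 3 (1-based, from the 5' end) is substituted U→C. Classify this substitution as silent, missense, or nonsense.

Position 3 falls in codon 1: GCU → Ala.
After the substitution the codon is GCC → Ala.
Both encode Ala, so the change is synonymous.

silent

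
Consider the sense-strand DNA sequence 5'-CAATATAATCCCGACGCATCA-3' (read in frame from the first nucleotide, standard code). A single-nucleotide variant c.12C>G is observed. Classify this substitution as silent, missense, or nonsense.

Position 12 falls in codon 4: CCC → Pro.
After the substitution the codon is CCG → Pro.
Both encode Pro, so the change is synonymous.

silent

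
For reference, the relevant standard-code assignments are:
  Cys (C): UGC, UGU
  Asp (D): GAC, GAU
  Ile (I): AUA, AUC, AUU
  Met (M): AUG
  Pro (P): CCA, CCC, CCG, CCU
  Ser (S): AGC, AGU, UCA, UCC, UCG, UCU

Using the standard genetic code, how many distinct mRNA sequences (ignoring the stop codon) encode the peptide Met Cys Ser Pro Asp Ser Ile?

Met: 1 codon.
Cys: 2 codons.
Ser: 6 codons.
Pro: 4 codons.
Asp: 2 codons.
Ser: 6 codons.
Ile: 3 codons.
1 × 2 × 6 × 4 × 2 × 6 × 3 = 1728.

1728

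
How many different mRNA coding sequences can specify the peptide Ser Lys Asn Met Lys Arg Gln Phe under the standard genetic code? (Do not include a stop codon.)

Ser: 6 codons.
Lys: 2 codons.
Asn: 2 codons.
Met: 1 codon.
Lys: 2 codons.
Arg: 6 codons.
Gln: 2 codons.
Phe: 2 codons.
6 × 2 × 2 × 1 × 2 × 6 × 2 × 2 = 1152.

1152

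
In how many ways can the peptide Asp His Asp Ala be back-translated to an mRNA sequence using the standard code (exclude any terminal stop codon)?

Asp: 2 codons.
His: 2 codons.
Asp: 2 codons.
Ala: 4 codons.
2 × 2 × 2 × 4 = 32.

32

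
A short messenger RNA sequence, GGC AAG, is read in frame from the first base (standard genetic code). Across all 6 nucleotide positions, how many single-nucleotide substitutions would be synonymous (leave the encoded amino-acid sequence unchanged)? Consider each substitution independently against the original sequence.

Codon 1 (GGC, Gly): 3 synonymous substitutions.
Codon 2 (AAG, Lys): 1 synonymous substitution.
Total: 3 + 1 = 4.

4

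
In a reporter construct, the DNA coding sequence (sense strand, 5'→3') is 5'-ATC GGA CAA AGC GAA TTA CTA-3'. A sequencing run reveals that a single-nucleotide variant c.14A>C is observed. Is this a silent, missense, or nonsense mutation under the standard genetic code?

Position 14 falls in codon 5: GAA → Glu.
After the substitution the codon is GCA → Ala.
Glu ≠ Ala, so this is a missense mutation.

missense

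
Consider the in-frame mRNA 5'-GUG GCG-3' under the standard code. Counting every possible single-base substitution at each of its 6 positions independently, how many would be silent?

Codon 1 (GUG, Val): 3 synonymous substitutions.
Codon 2 (GCG, Ala): 3 synonymous substitutions.
Total: 3 + 3 = 6.

6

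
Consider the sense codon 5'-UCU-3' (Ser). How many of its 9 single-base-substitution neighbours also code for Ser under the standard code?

Position 1: none → 0 synonymous.
Position 2: none → 0 synonymous.
Position 3: UCC, UCA, UCG → 3 synonymous.
Total: 0 + 0 + 3 = 3.

3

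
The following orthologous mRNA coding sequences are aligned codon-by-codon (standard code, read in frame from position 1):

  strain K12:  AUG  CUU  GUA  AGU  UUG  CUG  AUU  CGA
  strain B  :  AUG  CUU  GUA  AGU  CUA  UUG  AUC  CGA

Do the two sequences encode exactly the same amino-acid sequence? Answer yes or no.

yes

Codon 1: AUG Met / AUG Met — identical.
Codon 2: CUU Leu / CUU Leu — identical.
Codon 3: GUA Val / GUA Val — identical.
Codon 4: AGU Ser / AGU Ser — identical.
Codon 5: UUG Leu / CUA Leu — synonymous.
Codon 6: CUG Leu / UUG Leu — synonymous.
Codon 7: AUU Ile / AUC Ile — synonymous.
Codon 8: CGA Arg / CGA Arg — identical.
Nonsynonymous differences: 0 → same protein.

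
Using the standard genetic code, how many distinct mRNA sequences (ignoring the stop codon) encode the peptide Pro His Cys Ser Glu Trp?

Pro: 4 codons.
His: 2 codons.
Cys: 2 codons.
Ser: 6 codons.
Glu: 2 codons.
Trp: 1 codon.
4 × 2 × 2 × 6 × 2 × 1 = 192.

192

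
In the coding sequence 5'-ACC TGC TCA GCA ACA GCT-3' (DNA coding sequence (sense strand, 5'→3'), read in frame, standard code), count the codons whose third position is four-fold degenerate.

Codon 1 ACC (Thr): third position 4-fold.
Codon 2 TGC (Cys): third position 2-fold.
Codon 3 TCA (Ser): third position 4-fold.
Codon 4 GCA (Ala): third position 4-fold.
Codon 5 ACA (Thr): third position 4-fold.
Codon 6 GCT (Ala): third position 4-fold.
Four-fold degenerate third positions: 5.

5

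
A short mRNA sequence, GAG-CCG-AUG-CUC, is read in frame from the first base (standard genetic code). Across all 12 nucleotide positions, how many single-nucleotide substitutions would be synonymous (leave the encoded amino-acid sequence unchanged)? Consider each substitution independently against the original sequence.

7

Codon 1 (GAG, Glu): 1 synonymous substitution.
Codon 2 (CCG, Pro): 3 synonymous substitutions.
Codon 3 (AUG, Met): 0 synonymous substitutions.
Codon 4 (CUC, Leu): 3 synonymous substitutions.
Total: 1 + 3 + 0 + 3 = 7.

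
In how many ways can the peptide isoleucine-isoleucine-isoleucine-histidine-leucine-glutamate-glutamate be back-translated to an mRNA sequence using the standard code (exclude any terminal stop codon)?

1296

Ile: 3 codons.
Ile: 3 codons.
Ile: 3 codons.
His: 2 codons.
Leu: 6 codons.
Glu: 2 codons.
Glu: 2 codons.
3 × 3 × 3 × 2 × 6 × 2 × 2 = 1296.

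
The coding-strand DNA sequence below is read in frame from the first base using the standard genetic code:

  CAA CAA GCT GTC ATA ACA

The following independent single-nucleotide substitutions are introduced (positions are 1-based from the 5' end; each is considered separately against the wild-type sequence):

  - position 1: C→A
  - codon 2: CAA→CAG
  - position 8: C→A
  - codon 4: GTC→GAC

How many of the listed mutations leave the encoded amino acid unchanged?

Codon 1: CAA (Gln) → AAA (Lys) — missense.
Codon 2: CAA (Gln) → CAG (Gln) — synonymous.
Codon 3: GCT (Ala) → GAT (Asp) — missense.
Codon 4: GTC (Val) → GAC (Asp) — missense.
Synonymous: 1 of 4.

1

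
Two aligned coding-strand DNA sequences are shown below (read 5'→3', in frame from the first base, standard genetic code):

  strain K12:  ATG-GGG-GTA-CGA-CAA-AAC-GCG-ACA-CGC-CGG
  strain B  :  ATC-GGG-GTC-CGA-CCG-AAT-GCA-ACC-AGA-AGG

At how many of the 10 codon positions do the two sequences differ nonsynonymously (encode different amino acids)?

Codon 1: ATG Met / ATC Ile — nonsynonymous.
Codon 2: GGG Gly / GGG Gly — identical.
Codon 3: GTA Val / GTC Val — synonymous.
Codon 4: CGA Arg / CGA Arg — identical.
Codon 5: CAA Gln / CCG Pro — nonsynonymous.
Codon 6: AAC Asn / AAT Asn — synonymous.
Codon 7: GCG Ala / GCA Ala — synonymous.
Codon 8: ACA Thr / ACC Thr — synonymous.
Codon 9: CGC Arg / AGA Arg — synonymous.
Codon 10: CGG Arg / AGG Arg — synonymous.
Nonsynonymous differences: 2.

2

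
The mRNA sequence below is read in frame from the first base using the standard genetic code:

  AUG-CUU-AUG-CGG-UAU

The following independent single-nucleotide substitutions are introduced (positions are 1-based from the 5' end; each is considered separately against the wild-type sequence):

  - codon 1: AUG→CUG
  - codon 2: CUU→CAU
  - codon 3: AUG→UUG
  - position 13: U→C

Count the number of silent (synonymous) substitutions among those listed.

Codon 1: AUG (Met) → CUG (Leu) — missense.
Codon 2: CUU (Leu) → CAU (His) — missense.
Codon 3: AUG (Met) → UUG (Leu) — missense.
Codon 5: UAU (Tyr) → CAU (His) — missense.
Synonymous: 0 of 4.

0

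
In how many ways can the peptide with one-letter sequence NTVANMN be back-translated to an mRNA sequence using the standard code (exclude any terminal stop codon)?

512

Asn: 2 codons.
Thr: 4 codons.
Val: 4 codons.
Ala: 4 codons.
Asn: 2 codons.
Met: 1 codon.
Asn: 2 codons.
2 × 4 × 4 × 4 × 2 × 1 × 2 = 512.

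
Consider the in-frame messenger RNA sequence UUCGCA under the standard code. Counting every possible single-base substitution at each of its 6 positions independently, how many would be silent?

Codon 1 (UUC, Phe): 1 synonymous substitution.
Codon 2 (GCA, Ala): 3 synonymous substitutions.
Total: 1 + 3 = 4.

4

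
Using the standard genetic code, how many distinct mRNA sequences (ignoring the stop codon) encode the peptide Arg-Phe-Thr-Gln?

96

Arg: 6 codons.
Phe: 2 codons.
Thr: 4 codons.
Gln: 2 codons.
6 × 2 × 4 × 2 = 96.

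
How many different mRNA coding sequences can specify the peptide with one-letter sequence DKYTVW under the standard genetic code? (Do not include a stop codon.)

128

Asp: 2 codons.
Lys: 2 codons.
Tyr: 2 codons.
Thr: 4 codons.
Val: 4 codons.
Trp: 1 codon.
2 × 2 × 2 × 4 × 4 × 1 = 128.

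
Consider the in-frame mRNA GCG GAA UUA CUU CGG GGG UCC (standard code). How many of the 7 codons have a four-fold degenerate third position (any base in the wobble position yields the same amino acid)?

Codon 1 GCG (Ala): third position 4-fold.
Codon 2 GAA (Glu): third position 2-fold.
Codon 3 UUA (Leu): third position 2-fold.
Codon 4 CUU (Leu): third position 4-fold.
Codon 5 CGG (Arg): third position 4-fold.
Codon 6 GGG (Gly): third position 4-fold.
Codon 7 UCC (Ser): third position 4-fold.
Four-fold degenerate third positions: 5.

5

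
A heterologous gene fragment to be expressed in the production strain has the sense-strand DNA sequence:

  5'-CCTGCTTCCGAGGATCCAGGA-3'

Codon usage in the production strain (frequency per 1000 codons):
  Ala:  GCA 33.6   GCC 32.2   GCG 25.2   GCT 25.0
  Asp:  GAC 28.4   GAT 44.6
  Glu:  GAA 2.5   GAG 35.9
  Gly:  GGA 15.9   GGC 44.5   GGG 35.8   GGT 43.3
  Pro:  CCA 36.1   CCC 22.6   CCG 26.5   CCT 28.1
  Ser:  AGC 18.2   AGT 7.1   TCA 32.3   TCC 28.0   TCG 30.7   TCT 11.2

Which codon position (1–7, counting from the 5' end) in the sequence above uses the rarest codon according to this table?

Codon 1 CCT (Pro): 28.1 per 1000.
Codon 2 GCT (Ala): 25.0 per 1000.
Codon 3 TCC (Ser): 28.0 per 1000.
Codon 4 GAG (Glu): 35.9 per 1000.
Codon 5 GAT (Asp): 44.6 per 1000.
Codon 6 CCA (Pro): 36.1 per 1000.
Codon 7 GGA (Gly): 15.9 per 1000.
Lowest frequency is 15.9 at codon 7.

7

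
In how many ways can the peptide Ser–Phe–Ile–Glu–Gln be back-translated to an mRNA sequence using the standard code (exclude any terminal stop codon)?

144

Ser: 6 codons.
Phe: 2 codons.
Ile: 3 codons.
Glu: 2 codons.
Gln: 2 codons.
6 × 2 × 3 × 2 × 2 = 144.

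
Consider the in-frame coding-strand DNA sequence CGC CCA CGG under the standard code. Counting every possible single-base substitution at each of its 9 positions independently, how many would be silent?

Codon 1 (CGC, Arg): 3 synonymous substitutions.
Codon 2 (CCA, Pro): 3 synonymous substitutions.
Codon 3 (CGG, Arg): 4 synonymous substitutions.
Total: 3 + 3 + 4 = 10.

10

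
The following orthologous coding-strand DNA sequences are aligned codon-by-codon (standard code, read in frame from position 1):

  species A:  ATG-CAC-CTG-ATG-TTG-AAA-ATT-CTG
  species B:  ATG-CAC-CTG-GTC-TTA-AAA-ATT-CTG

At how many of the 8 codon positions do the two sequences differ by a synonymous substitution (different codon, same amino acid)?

1

Codon 1: ATG Met / ATG Met — identical.
Codon 2: CAC His / CAC His — identical.
Codon 3: CTG Leu / CTG Leu — identical.
Codon 4: ATG Met / GTC Val — nonsynonymous.
Codon 5: TTG Leu / TTA Leu — synonymous.
Codon 6: AAA Lys / AAA Lys — identical.
Codon 7: ATT Ile / ATT Ile — identical.
Codon 8: CTG Leu / CTG Leu — identical.
Synonymous differences: 1.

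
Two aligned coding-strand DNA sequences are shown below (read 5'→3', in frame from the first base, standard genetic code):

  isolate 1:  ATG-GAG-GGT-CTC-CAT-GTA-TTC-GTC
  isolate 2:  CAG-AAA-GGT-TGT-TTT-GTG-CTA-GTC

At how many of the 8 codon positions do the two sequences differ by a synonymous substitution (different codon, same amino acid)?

Codon 1: ATG Met / CAG Gln — nonsynonymous.
Codon 2: GAG Glu / AAA Lys — nonsynonymous.
Codon 3: GGT Gly / GGT Gly — identical.
Codon 4: CTC Leu / TGT Cys — nonsynonymous.
Codon 5: CAT His / TTT Phe — nonsynonymous.
Codon 6: GTA Val / GTG Val — synonymous.
Codon 7: TTC Phe / CTA Leu — nonsynonymous.
Codon 8: GTC Val / GTC Val — identical.
Synonymous differences: 1.

1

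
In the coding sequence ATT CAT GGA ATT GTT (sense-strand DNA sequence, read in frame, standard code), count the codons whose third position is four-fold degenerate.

Codon 1 ATT (Ile): third position 3-fold.
Codon 2 CAT (His): third position 2-fold.
Codon 3 GGA (Gly): third position 4-fold.
Codon 4 ATT (Ile): third position 3-fold.
Codon 5 GTT (Val): third position 4-fold.
Four-fold degenerate third positions: 2.

2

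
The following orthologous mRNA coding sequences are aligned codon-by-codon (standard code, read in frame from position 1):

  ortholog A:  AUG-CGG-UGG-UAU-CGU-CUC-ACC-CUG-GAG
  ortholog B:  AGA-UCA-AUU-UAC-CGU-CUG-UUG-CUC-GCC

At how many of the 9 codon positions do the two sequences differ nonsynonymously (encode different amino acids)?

Codon 1: AUG Met / AGA Arg — nonsynonymous.
Codon 2: CGG Arg / UCA Ser — nonsynonymous.
Codon 3: UGG Trp / AUU Ile — nonsynonymous.
Codon 4: UAU Tyr / UAC Tyr — synonymous.
Codon 5: CGU Arg / CGU Arg — identical.
Codon 6: CUC Leu / CUG Leu — synonymous.
Codon 7: ACC Thr / UUG Leu — nonsynonymous.
Codon 8: CUG Leu / CUC Leu — synonymous.
Codon 9: GAG Glu / GCC Ala — nonsynonymous.
Nonsynonymous differences: 5.

5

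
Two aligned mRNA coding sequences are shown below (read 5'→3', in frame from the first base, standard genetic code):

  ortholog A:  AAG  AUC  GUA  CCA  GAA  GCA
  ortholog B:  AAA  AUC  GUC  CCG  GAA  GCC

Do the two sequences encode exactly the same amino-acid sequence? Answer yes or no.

Codon 1: AAG Lys / AAA Lys — synonymous.
Codon 2: AUC Ile / AUC Ile — identical.
Codon 3: GUA Val / GUC Val — synonymous.
Codon 4: CCA Pro / CCG Pro — synonymous.
Codon 5: GAA Glu / GAA Glu — identical.
Codon 6: GCA Ala / GCC Ala — synonymous.
Nonsynonymous differences: 0 → same protein.

yes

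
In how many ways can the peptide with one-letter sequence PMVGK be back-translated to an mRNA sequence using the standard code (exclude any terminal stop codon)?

Pro: 4 codons.
Met: 1 codon.
Val: 4 codons.
Gly: 4 codons.
Lys: 2 codons.
4 × 1 × 4 × 4 × 2 = 128.

128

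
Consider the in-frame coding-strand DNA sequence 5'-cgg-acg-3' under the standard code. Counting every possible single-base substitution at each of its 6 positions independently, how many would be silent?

Codon 1 (CGG, Arg): 4 synonymous substitutions.
Codon 2 (ACG, Thr): 3 synonymous substitutions.
Total: 4 + 3 = 7.

7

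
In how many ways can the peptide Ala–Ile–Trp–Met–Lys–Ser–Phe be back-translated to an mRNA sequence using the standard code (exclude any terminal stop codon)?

288

Ala: 4 codons.
Ile: 3 codons.
Trp: 1 codon.
Met: 1 codon.
Lys: 2 codons.
Ser: 6 codons.
Phe: 2 codons.
4 × 3 × 1 × 1 × 2 × 6 × 2 = 288.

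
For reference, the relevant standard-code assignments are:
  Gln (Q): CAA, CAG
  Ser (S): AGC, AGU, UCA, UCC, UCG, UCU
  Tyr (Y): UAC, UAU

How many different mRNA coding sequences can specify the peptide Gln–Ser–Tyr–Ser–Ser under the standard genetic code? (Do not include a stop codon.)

Gln: 2 codons.
Ser: 6 codons.
Tyr: 2 codons.
Ser: 6 codons.
Ser: 6 codons.
2 × 6 × 2 × 6 × 6 = 864.

864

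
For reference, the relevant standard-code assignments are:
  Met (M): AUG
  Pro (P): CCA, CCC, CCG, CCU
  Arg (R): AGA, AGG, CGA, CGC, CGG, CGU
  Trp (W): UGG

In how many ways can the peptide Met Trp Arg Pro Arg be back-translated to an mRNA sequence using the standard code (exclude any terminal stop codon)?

Met: 1 codon.
Trp: 1 codon.
Arg: 6 codons.
Pro: 4 codons.
Arg: 6 codons.
1 × 1 × 6 × 4 × 6 = 144.

144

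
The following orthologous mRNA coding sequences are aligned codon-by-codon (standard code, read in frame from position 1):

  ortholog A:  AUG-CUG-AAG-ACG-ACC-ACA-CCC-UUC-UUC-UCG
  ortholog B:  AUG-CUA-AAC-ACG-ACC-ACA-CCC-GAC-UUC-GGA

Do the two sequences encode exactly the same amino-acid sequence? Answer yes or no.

Codon 1: AUG Met / AUG Met — identical.
Codon 2: CUG Leu / CUA Leu — synonymous.
Codon 3: AAG Lys / AAC Asn — nonsynonymous.
Codon 4: ACG Thr / ACG Thr — identical.
Codon 5: ACC Thr / ACC Thr — identical.
Codon 6: ACA Thr / ACA Thr — identical.
Codon 7: CCC Pro / CCC Pro — identical.
Codon 8: UUC Phe / GAC Asp — nonsynonymous.
Codon 9: UUC Phe / UUC Phe — identical.
Codon 10: UCG Ser / GGA Gly — nonsynonymous.
Nonsynonymous differences: 3 → different protein.

no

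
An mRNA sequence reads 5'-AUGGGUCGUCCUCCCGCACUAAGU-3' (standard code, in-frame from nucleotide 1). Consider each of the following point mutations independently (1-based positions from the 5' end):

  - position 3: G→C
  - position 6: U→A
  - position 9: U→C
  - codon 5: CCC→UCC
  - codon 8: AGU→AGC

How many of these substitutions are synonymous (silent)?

Codon 1: AUG (Met) → AUC (Ile) — missense.
Codon 2: GGU (Gly) → GGA (Gly) — synonymous.
Codon 3: CGU (Arg) → CGC (Arg) — synonymous.
Codon 5: CCC (Pro) → UCC (Ser) — missense.
Codon 8: AGU (Ser) → AGC (Ser) — synonymous.
Synonymous: 3 of 5.

3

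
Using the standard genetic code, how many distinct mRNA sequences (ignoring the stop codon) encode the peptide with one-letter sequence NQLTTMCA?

Asn: 2 codons.
Gln: 2 codons.
Leu: 6 codons.
Thr: 4 codons.
Thr: 4 codons.
Met: 1 codon.
Cys: 2 codons.
Ala: 4 codons.
2 × 2 × 6 × 4 × 4 × 1 × 2 × 4 = 3072.

3072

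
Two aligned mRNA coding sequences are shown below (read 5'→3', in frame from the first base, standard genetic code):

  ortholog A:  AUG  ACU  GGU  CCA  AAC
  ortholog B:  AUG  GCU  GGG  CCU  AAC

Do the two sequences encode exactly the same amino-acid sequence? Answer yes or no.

Codon 1: AUG Met / AUG Met — identical.
Codon 2: ACU Thr / GCU Ala — nonsynonymous.
Codon 3: GGU Gly / GGG Gly — synonymous.
Codon 4: CCA Pro / CCU Pro — synonymous.
Codon 5: AAC Asn / AAC Asn — identical.
Nonsynonymous differences: 1 → different protein.

no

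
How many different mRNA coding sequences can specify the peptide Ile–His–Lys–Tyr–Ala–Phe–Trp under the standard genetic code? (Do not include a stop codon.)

Ile: 3 codons.
His: 2 codons.
Lys: 2 codons.
Tyr: 2 codons.
Ala: 4 codons.
Phe: 2 codons.
Trp: 1 codon.
3 × 2 × 2 × 2 × 4 × 2 × 1 = 192.

192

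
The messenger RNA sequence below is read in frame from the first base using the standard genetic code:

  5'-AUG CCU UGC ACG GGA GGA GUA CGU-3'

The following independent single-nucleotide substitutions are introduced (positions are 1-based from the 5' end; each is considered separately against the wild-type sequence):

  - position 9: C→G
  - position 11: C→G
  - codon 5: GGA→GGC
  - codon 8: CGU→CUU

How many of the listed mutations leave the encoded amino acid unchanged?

1

Codon 3: UGC (Cys) → UGG (Trp) — missense.
Codon 4: ACG (Thr) → AGG (Arg) — missense.
Codon 5: GGA (Gly) → GGC (Gly) — synonymous.
Codon 8: CGU (Arg) → CUU (Leu) — missense.
Synonymous: 1 of 4.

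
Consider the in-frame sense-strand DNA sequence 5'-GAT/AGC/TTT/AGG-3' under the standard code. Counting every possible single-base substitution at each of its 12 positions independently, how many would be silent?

5

Codon 1 (GAT, Asp): 1 synonymous substitution.
Codon 2 (AGC, Ser): 1 synonymous substitution.
Codon 3 (TTT, Phe): 1 synonymous substitution.
Codon 4 (AGG, Arg): 2 synonymous substitutions.
Total: 1 + 1 + 1 + 2 = 5.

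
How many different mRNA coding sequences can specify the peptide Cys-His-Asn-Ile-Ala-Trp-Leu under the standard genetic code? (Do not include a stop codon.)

576

Cys: 2 codons.
His: 2 codons.
Asn: 2 codons.
Ile: 3 codons.
Ala: 4 codons.
Trp: 1 codon.
Leu: 6 codons.
2 × 2 × 2 × 3 × 4 × 1 × 6 = 576.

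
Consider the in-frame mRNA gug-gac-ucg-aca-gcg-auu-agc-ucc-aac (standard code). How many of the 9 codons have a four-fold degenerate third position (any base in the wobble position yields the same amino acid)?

5

Codon 1 GUG (Val): third position 4-fold.
Codon 2 GAC (Asp): third position 2-fold.
Codon 3 UCG (Ser): third position 4-fold.
Codon 4 ACA (Thr): third position 4-fold.
Codon 5 GCG (Ala): third position 4-fold.
Codon 6 AUU (Ile): third position 3-fold.
Codon 7 AGC (Ser): third position 2-fold.
Codon 8 UCC (Ser): third position 4-fold.
Codon 9 AAC (Asn): third position 2-fold.
Four-fold degenerate third positions: 5.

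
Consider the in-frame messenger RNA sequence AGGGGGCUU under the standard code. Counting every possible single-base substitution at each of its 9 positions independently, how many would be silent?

8

Codon 1 (AGG, Arg): 2 synonymous substitutions.
Codon 2 (GGG, Gly): 3 synonymous substitutions.
Codon 3 (CUU, Leu): 3 synonymous substitutions.
Total: 2 + 3 + 3 = 8.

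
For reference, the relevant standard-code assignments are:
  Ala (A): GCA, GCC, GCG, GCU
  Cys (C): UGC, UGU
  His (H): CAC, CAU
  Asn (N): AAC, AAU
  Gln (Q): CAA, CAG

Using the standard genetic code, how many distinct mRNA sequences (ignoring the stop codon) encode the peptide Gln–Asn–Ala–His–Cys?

64

Gln: 2 codons.
Asn: 2 codons.
Ala: 4 codons.
His: 2 codons.
Cys: 2 codons.
2 × 2 × 4 × 2 × 2 = 64.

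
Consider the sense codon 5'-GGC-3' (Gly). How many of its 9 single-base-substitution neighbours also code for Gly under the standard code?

3

Position 1: none → 0 synonymous.
Position 2: none → 0 synonymous.
Position 3: GGT, GGA, GGG → 3 synonymous.
Total: 0 + 0 + 3 = 3.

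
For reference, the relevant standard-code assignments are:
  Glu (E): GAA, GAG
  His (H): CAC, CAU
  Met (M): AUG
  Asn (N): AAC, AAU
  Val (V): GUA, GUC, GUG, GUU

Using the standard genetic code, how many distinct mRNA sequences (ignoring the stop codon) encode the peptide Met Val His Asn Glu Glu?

Met: 1 codon.
Val: 4 codons.
His: 2 codons.
Asn: 2 codons.
Glu: 2 codons.
Glu: 2 codons.
1 × 4 × 2 × 2 × 2 × 2 = 64.

64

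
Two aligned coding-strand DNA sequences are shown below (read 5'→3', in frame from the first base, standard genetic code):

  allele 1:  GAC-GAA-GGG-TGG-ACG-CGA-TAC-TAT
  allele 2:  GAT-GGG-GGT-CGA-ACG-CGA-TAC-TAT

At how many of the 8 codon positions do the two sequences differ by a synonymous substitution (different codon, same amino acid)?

Codon 1: GAC Asp / GAT Asp — synonymous.
Codon 2: GAA Glu / GGG Gly — nonsynonymous.
Codon 3: GGG Gly / GGT Gly — synonymous.
Codon 4: TGG Trp / CGA Arg — nonsynonymous.
Codon 5: ACG Thr / ACG Thr — identical.
Codon 6: CGA Arg / CGA Arg — identical.
Codon 7: TAC Tyr / TAC Tyr — identical.
Codon 8: TAT Tyr / TAT Tyr — identical.
Synonymous differences: 2.

2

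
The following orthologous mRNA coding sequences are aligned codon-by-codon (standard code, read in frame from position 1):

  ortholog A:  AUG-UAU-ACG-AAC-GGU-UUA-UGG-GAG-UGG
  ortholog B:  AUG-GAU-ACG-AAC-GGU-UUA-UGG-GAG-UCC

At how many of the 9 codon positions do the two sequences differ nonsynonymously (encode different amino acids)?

Codon 1: AUG Met / AUG Met — identical.
Codon 2: UAU Tyr / GAU Asp — nonsynonymous.
Codon 3: ACG Thr / ACG Thr — identical.
Codon 4: AAC Asn / AAC Asn — identical.
Codon 5: GGU Gly / GGU Gly — identical.
Codon 6: UUA Leu / UUA Leu — identical.
Codon 7: UGG Trp / UGG Trp — identical.
Codon 8: GAG Glu / GAG Glu — identical.
Codon 9: UGG Trp / UCC Ser — nonsynonymous.
Nonsynonymous differences: 2.

2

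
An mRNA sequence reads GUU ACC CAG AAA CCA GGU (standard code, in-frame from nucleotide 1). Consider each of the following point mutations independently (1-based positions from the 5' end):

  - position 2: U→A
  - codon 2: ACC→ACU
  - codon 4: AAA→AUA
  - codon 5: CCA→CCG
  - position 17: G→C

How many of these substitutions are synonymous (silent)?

Codon 1: GUU (Val) → GAU (Asp) — missense.
Codon 2: ACC (Thr) → ACU (Thr) — synonymous.
Codon 4: AAA (Lys) → AUA (Ile) — missense.
Codon 5: CCA (Pro) → CCG (Pro) — synonymous.
Codon 6: GGU (Gly) → GCU (Ala) — missense.
Synonymous: 2 of 5.

2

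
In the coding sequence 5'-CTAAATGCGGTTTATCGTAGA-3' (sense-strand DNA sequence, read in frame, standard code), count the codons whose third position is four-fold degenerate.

Codon 1 CTA (Leu): third position 4-fold.
Codon 2 AAT (Asn): third position 2-fold.
Codon 3 GCG (Ala): third position 4-fold.
Codon 4 GTT (Val): third position 4-fold.
Codon 5 TAT (Tyr): third position 2-fold.
Codon 6 CGT (Arg): third position 4-fold.
Codon 7 AGA (Arg): third position 2-fold.
Four-fold degenerate third positions: 4.

4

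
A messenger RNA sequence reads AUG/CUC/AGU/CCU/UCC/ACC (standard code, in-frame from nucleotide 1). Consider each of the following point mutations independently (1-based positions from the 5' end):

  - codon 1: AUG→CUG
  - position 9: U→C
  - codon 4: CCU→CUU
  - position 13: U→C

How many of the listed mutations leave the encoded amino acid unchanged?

1

Codon 1: AUG (Met) → CUG (Leu) — missense.
Codon 3: AGU (Ser) → AGC (Ser) — synonymous.
Codon 4: CCU (Pro) → CUU (Leu) — missense.
Codon 5: UCC (Ser) → CCC (Pro) — missense.
Synonymous: 1 of 4.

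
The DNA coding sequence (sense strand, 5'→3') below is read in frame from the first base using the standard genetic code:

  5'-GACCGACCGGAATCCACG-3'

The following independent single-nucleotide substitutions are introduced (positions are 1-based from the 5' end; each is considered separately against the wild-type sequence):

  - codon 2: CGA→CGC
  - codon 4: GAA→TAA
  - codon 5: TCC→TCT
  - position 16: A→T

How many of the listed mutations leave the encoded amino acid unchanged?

2

Codon 2: CGA (Arg) → CGC (Arg) — synonymous.
Codon 4: GAA (Glu) → TAA (Stop) — nonsense.
Codon 5: TCC (Ser) → TCT (Ser) — synonymous.
Codon 6: ACG (Thr) → TCG (Ser) — missense.
Synonymous: 2 of 4.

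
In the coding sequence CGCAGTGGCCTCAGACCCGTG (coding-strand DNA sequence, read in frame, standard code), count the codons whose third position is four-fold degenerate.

5

Codon 1 CGC (Arg): third position 4-fold.
Codon 2 AGT (Ser): third position 2-fold.
Codon 3 GGC (Gly): third position 4-fold.
Codon 4 CTC (Leu): third position 4-fold.
Codon 5 AGA (Arg): third position 2-fold.
Codon 6 CCC (Pro): third position 4-fold.
Codon 7 GTG (Val): third position 4-fold.
Four-fold degenerate third positions: 5.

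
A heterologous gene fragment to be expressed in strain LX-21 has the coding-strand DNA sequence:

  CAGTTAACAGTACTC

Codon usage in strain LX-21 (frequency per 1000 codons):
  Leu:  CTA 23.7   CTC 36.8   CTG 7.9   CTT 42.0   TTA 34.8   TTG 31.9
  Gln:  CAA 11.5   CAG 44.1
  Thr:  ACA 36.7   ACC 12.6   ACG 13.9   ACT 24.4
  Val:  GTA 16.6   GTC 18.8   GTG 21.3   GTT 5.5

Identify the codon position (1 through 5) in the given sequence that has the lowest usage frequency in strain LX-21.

4

Codon 1 CAG (Gln): 44.1 per 1000.
Codon 2 TTA (Leu): 34.8 per 1000.
Codon 3 ACA (Thr): 36.7 per 1000.
Codon 4 GTA (Val): 16.6 per 1000.
Codon 5 CTC (Leu): 36.8 per 1000.
Lowest frequency is 16.6 at codon 4.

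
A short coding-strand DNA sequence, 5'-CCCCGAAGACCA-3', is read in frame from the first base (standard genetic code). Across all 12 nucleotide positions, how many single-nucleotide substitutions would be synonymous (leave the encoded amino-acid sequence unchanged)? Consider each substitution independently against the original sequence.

Codon 1 (CCC, Pro): 3 synonymous substitutions.
Codon 2 (CGA, Arg): 4 synonymous substitutions.
Codon 3 (AGA, Arg): 2 synonymous substitutions.
Codon 4 (CCA, Pro): 3 synonymous substitutions.
Total: 3 + 4 + 2 + 3 = 12.

12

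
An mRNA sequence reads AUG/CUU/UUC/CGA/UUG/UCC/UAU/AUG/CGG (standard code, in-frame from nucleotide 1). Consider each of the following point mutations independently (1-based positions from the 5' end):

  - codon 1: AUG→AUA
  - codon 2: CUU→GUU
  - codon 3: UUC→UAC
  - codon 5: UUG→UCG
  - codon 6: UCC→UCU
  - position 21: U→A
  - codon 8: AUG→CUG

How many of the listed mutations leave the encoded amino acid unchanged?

1

Codon 1: AUG (Met) → AUA (Ile) — missense.
Codon 2: CUU (Leu) → GUU (Val) — missense.
Codon 3: UUC (Phe) → UAC (Tyr) — missense.
Codon 5: UUG (Leu) → UCG (Ser) — missense.
Codon 6: UCC (Ser) → UCU (Ser) — synonymous.
Codon 7: UAU (Tyr) → UAA (Stop) — nonsense.
Codon 8: AUG (Met) → CUG (Leu) — missense.
Synonymous: 1 of 7.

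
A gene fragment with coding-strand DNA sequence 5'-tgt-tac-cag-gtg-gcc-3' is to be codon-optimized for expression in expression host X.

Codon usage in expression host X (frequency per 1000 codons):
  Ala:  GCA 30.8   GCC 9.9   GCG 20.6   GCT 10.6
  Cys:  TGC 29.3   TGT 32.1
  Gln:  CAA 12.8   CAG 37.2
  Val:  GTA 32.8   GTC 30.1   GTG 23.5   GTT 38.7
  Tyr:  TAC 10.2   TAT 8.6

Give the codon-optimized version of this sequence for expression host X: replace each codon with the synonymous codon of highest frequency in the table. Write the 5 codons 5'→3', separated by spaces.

Codon 1 (Cys): best is TGT at 32.1.
Codon 2 (Tyr): best is TAC at 10.2.
Codon 3 (Gln): best is CAG at 37.2.
Codon 4 (Val): best is GTT at 38.7.
Codon 5 (Ala): best is GCA at 30.8.

TGT TAC CAG GTT GCA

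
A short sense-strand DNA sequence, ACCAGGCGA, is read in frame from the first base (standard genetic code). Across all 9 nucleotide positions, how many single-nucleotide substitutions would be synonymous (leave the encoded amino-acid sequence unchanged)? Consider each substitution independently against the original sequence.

Codon 1 (ACC, Thr): 3 synonymous substitutions.
Codon 2 (AGG, Arg): 2 synonymous substitutions.
Codon 3 (CGA, Arg): 4 synonymous substitutions.
Total: 3 + 2 + 4 = 9.

9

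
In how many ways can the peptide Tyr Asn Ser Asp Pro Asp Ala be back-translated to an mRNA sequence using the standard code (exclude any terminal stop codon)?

1536

Tyr: 2 codons.
Asn: 2 codons.
Ser: 6 codons.
Asp: 2 codons.
Pro: 4 codons.
Asp: 2 codons.
Ala: 4 codons.
2 × 2 × 6 × 2 × 4 × 2 × 4 = 1536.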